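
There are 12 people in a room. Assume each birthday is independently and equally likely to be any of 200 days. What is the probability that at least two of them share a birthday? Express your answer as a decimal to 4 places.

It's easier to compute the probability that all 12 are distinct.
P(all distinct) = 200/200 · 199/200 · ··· · 189/200 ≈ 0.7143.
So the probability of at least one match is 1 − 0.7143 = 0.2857.

0.2857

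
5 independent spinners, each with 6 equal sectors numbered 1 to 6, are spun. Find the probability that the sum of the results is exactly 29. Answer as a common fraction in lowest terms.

5/7776

There are 6^5 = 7776 equally likely outcomes.
The number of ordered 5-tuples from {1,…,6} summing to 29 is 5.
P(sum = 29) = 5/7776.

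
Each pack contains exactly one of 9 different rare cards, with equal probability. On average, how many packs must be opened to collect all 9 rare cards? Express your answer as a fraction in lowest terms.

7129/280

After i distinct types are collected, each trial gives a new one with probability (9−i)/9, so the expected wait for the next new type is 9/(9−i).
E = 9/9 + 9/8 + 9/7 + 9/6 + 9/5 + 9/4 + 9/3 + 9/2 + 9/1 = 7129/280.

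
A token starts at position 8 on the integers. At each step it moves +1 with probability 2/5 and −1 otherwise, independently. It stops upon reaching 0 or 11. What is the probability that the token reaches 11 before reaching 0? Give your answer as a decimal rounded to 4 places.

Let r = q/p = (3/5)/(2/5) = 3/2. The recurrence P(i) = p·P(i+1) + q·P(i−1) with P(0)=0, P(11)=1 gives P(i) = (1 − r^i)/(1 − r^11).
P(8) = (1 − (3/2)^8) / (1 − (3/2)^11) = 50440/175099 ≈ 0.2881.

0.2881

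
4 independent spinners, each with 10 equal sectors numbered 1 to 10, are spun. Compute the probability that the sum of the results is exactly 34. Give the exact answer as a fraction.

21/2500

There are 10^4 = 10000 equally likely outcomes.
The number of ordered 4-tuples from {1,…,10} summing to 34 is 84.
P(sum = 34) = 84/10000 = 21/2500.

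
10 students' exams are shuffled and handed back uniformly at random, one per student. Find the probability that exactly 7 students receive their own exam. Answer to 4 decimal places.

Choose which 7 of the 10 are fixed: C(10,7) = 120 ways.
The remaining 3 must have no fixed point: D(3) = 2.
P = 120·2/3628800 = 1/15120 ≈ 0.0001.

0.0001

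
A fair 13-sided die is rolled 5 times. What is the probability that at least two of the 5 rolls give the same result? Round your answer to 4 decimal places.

0.5840

P(all 5 different) = 13/13 · 12/13 · ··· · 9/13 ≈ 0.4160.
P(at least two equal) = 1 − 0.4160 = 0.5840.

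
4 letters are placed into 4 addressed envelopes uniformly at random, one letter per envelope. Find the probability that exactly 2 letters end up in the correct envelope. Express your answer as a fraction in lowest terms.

1/4

Choose which 2 of the 4 are fixed: C(4,2) = 6 ways.
The remaining 2 must have no fixed point: D(2) = 1.
P = 6·1/24 = 1/4.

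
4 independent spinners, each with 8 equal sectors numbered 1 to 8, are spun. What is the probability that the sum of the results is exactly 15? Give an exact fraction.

There are 8^4 = 4096 equally likely outcomes.
The number of ordered 4-tuples from {1,…,8} summing to 15 is 284.
P(sum = 15) = 284/4096 = 71/1024.

71/1024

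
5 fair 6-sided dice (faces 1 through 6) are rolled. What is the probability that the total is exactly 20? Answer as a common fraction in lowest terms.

There are 6^5 = 7776 equally likely outcomes.
The number of ordered 5-tuples from {1,…,6} summing to 20 is 651.
P(sum = 20) = 651/7776 = 217/2592.

217/2592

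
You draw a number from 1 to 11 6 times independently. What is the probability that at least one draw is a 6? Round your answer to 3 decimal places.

P(no draw is a 6) = (10/11)^6 ≈ 0.564.
P(at least one) = 1 − 0.564 = 0.436.

0.436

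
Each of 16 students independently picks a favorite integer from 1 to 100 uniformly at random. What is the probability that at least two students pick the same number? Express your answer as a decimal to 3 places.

It's easier to compute the probability that all 16 are distinct.
P(all distinct) = 100/100 · 99/100 · ··· · 85/100 ≈ 0.282.
So the probability of at least one match is 1 − 0.282 = 0.718.

0.718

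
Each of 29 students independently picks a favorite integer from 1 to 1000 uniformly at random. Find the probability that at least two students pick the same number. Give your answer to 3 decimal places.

It's easier to compute the probability that all 29 are distinct.
P(all distinct) = 1000/1000 · 999/1000 · ··· · 972/1000 ≈ 0.664.
So the probability of at least one match is 1 − 0.664 = 0.336.

0.336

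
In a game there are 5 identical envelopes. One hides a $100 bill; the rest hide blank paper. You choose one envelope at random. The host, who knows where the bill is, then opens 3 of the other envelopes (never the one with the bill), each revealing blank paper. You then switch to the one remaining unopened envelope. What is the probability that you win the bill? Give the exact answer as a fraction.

4/5

Your original envelope holds the bill with probability 1/5, so the other 4 collectively hold it with probability 4/5.
The host can always find 3 empty envelopes to open, so the reveals don't change that 4/5; it is now spread over the 1 remaining unopened envelope.
P(win by switching) = (4/5) · (1/1) = 4/5.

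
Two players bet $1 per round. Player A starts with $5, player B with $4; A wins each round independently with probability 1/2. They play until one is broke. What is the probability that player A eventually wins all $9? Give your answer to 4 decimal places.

0.5556

With a fair step, P(i) = ½P(i−1) + ½P(i+1) with P(0)=0, P(9)=1 has the linear solution P(i) = i/9.
P(5) = 5/9 ≈ 0.5556.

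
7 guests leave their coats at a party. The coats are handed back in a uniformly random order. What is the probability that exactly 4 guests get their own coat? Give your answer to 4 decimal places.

0.0139

Choose which 4 of the 7 are fixed: C(7,4) = 35 ways.
The remaining 3 must have no fixed point: D(3) = 2.
P = 35·2/5040 = 1/72 ≈ 0.0139.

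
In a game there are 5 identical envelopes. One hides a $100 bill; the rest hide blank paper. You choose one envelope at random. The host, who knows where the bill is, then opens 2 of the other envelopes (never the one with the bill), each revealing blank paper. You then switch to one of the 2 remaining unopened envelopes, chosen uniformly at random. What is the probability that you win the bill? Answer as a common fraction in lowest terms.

Your original envelope holds the bill with probability 1/5, so the other 4 collectively hold it with probability 4/5.
The host can always find 2 empty envelopes to open, so the reveals don't change that 4/5; it is now spread over the 2 remaining unopened envelopes.
P(win by switching) = (4/5) · (1/2) = 2/5.

2/5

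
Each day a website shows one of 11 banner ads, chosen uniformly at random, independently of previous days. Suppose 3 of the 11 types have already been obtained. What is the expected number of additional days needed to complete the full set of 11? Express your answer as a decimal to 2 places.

Starting from 3 distinct types, each trial gives a new one with probability (11−i)/11 when i types are held, so the wait for the next new type is 11/(11−i).
E = 11/8 + 11/7 + 11/6 + 11/5 + 11/4 + 11/3 + 11/2 + 11/1 = 8371/280 ≈ 29.90.

29.90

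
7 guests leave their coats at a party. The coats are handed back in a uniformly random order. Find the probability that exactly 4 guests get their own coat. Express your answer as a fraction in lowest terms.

Choose which 4 of the 7 are fixed: C(7,4) = 35 ways.
The remaining 3 must have no fixed point: D(3) = 2.
P = 35·2/5040 = 1/72.

1/72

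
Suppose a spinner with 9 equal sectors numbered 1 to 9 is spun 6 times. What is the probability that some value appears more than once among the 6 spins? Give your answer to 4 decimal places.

0.8862

P(all 6 different) = 9/9 · 8/9 · ··· · 4/9 ≈ 0.1138.
P(at least two equal) = 1 − 0.1138 = 0.8862.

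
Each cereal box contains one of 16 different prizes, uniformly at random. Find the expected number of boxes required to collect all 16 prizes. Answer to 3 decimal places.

After i distinct types are collected, each trial gives a new one with probability (16−i)/16, so the expected wait for the next new type is 16/(16−i).
E = 16/16 + 16/15 + 16/14 + 16/13 + 16/12 + 16/11 + 16/10 + 16/9 + 16/8 + 16/7 + 16/6 + 16/5 + 16/4 + 16/3 + 16/2 + 16/1 = 2436559/45045 ≈ 54.092.

54.092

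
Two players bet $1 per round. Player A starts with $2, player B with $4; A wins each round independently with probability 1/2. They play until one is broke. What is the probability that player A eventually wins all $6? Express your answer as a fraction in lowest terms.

With a fair step, P(i) = ½P(i−1) + ½P(i+1) with P(0)=0, P(6)=1 has the linear solution P(i) = i/6.
P(2) = 2/6 = 1/3.

1/3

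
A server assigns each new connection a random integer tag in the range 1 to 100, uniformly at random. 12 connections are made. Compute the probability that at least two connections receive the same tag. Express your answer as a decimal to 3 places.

0.497

It's easier to compute the probability that all 12 are distinct.
P(all distinct) = 100/100 · 99/100 · ··· · 89/100 ≈ 0.503.
So the probability of at least one match is 1 − 0.503 = 0.497.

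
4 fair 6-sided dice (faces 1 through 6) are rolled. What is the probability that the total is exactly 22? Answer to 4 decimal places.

0.0077

There are 6^4 = 1296 equally likely outcomes.
The number of ordered 4-tuples from {1,…,6} summing to 22 is 10.
P(sum = 22) = 10/1296 = 5/648 ≈ 0.0077.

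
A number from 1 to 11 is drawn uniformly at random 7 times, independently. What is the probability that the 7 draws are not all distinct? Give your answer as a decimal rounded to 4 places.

0.9147

P(all 7 different) = 11/11 · 10/11 · ··· · 5/11 ≈ 0.0853.
P(at least two equal) = 1 − 0.0853 = 0.9147.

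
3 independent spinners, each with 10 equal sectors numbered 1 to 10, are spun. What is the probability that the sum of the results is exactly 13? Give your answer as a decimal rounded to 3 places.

There are 10^3 = 1000 equally likely outcomes.
The number of ordered 3-tuples from {1,…,10} summing to 13 is 63.
P(sum = 13) = 63/1000 ≈ 0.063.

0.063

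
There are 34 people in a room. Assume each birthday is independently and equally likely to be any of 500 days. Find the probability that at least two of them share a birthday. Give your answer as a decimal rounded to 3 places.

0.683

It's easier to compute the probability that all 34 are distinct.
P(all distinct) = 500/500 · 499/500 · ··· · 467/500 ≈ 0.317.
So the probability of at least one match is 1 − 0.317 = 0.683.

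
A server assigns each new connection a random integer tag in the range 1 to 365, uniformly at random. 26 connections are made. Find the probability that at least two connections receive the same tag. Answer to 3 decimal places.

0.598

It's easier to compute the probability that all 26 are distinct.
P(all distinct) = 365/365 · 364/365 · ··· · 340/365 ≈ 0.402.
So the probability of at least one match is 1 − 0.402 = 0.598.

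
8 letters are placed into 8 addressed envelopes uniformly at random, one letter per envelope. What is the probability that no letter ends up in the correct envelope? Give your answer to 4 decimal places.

0.3679

This is the derangement probability: permutations of 8 with no fixed point.
D(8) = 8! · (1 − 1/1! + 1/2! − ··· + (−1)^8/8!) = 14833.
P = 14833/40320 = 2119/5760 ≈ 0.3679.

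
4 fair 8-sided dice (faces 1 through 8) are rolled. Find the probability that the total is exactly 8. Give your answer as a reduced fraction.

There are 8^4 = 4096 equally likely outcomes.
The number of ordered 4-tuples from {1,…,8} summing to 8 is 35.
P(sum = 8) = 35/4096.

35/4096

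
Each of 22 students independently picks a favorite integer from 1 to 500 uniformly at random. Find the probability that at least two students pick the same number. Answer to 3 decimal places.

0.374

It's easier to compute the probability that all 22 are distinct.
P(all distinct) = 500/500 · 499/500 · ··· · 479/500 ≈ 0.626.
So the probability of at least one match is 1 − 0.626 = 0.374.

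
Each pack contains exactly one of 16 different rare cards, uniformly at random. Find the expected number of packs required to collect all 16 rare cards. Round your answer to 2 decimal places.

54.09

After i distinct types are collected, each trial gives a new one with probability (16−i)/16, so the expected wait for the next new type is 16/(16−i).
E = 16/16 + 16/15 + 16/14 + 16/13 + 16/12 + 16/11 + 16/10 + 16/9 + 16/8 + 16/7 + 16/6 + 16/5 + 16/4 + 16/3 + 16/2 + 16/1 = 2436559/45045 ≈ 54.09.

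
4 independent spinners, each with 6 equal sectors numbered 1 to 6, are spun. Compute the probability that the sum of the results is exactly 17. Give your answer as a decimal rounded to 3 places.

There are 6^4 = 1296 equally likely outcomes.
The number of ordered 4-tuples from {1,…,6} summing to 17 is 104.
P(sum = 17) = 104/1296 = 13/162 ≈ 0.080.

0.080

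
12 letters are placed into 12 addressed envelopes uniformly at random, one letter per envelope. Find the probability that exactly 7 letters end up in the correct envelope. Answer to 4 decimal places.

0.0001

Choose which 7 of the 12 are fixed: C(12,7) = 792 ways.
The remaining 5 must have no fixed point: D(5) = 44.
P = 792·44/479001600 = 11/151200 ≈ 0.0001.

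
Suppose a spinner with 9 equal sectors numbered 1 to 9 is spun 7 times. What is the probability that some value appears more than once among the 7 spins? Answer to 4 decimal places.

0.9621

P(all 7 different) = 9/9 · 8/9 · ··· · 3/9 ≈ 0.0379.
P(at least two equal) = 1 − 0.0379 = 0.9621.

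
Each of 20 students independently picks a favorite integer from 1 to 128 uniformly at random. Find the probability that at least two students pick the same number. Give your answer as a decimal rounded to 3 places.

It's easier to compute the probability that all 20 are distinct.
P(all distinct) = 128/128 · 127/128 · ··· · 109/128 ≈ 0.209.
So the probability of at least one match is 1 − 0.209 = 0.791.

0.791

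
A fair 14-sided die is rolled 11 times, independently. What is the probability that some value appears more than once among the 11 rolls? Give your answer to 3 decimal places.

P(all 11 different) = 14/14 · 13/14 · ··· · 4/14 ≈ 0.004.
P(at least two equal) = 1 − 0.004 = 0.996.

0.996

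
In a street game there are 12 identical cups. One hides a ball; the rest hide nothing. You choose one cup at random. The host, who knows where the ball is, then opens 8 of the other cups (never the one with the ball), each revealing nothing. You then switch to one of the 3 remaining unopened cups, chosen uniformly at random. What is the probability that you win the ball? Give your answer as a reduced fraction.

Your original cup holds the ball with probability 1/12, so the other 11 collectively hold it with probability 11/12.
The host can always find 8 empty cups to open, so the reveals don't change that 11/12; it is now spread over the 3 remaining unopened cups.
P(win by switching) = (11/12) · (1/3) = 11/36.

11/36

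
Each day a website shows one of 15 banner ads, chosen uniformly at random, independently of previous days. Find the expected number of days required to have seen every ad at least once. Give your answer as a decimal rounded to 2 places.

49.77

After i distinct types are collected, each trial gives a new one with probability (15−i)/15, so the expected wait for the next new type is 15/(15−i).
E = 15/15 + 15/14 + 15/13 + 15/12 + 15/11 + 15/10 + 15/9 + 15/8 + 15/7 + 15/6 + 15/5 + 15/4 + 15/3 + 15/2 + 15/1 = 1195757/24024 ≈ 49.77.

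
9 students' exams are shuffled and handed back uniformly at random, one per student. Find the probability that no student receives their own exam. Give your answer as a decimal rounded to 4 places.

0.3679

This is the derangement probability: permutations of 9 with no fixed point.
D(9) = 9! · (1 − 1/1! + 1/2! − ··· + (−1)^9/9!) = 133496.
P = 133496/362880 = 16687/45360 ≈ 0.3679.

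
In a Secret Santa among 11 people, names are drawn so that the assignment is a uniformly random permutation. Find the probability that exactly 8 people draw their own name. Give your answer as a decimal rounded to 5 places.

Choose which 8 of the 11 are fixed: C(11,8) = 165 ways.
The remaining 3 must have no fixed point: D(3) = 2.
P = 165·2/39916800 = 1/120960 ≈ 0.00001.

0.00001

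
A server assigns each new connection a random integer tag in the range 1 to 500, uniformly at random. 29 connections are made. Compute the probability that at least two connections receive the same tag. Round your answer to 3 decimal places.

0.563

It's easier to compute the probability that all 29 are distinct.
P(all distinct) = 500/500 · 499/500 · ··· · 472/500 ≈ 0.437.
So the probability of at least one match is 1 − 0.437 = 0.563.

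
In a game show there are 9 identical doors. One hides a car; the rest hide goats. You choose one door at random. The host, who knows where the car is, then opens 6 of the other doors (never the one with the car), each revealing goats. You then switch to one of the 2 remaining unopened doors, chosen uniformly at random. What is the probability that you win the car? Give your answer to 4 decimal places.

0.4444

Your original door holds the car with probability 1/9, so the other 8 collectively hold it with probability 8/9.
The host can always find 6 empty doors to open, so the reveals don't change that 8/9; it is now spread over the 2 remaining unopened doors.
P(win by switching) = (8/9) · (1/2) = 4/9 ≈ 0.4444.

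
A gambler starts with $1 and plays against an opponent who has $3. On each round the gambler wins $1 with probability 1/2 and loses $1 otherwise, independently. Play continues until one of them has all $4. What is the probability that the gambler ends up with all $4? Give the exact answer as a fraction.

With a fair step, P(i) = ½P(i−1) + ½P(i+1) with P(0)=0, P(4)=1 has the linear solution P(i) = i/4.
P(1) = 1/4.

1/4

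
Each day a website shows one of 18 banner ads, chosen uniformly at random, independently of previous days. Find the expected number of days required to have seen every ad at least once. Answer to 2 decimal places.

62.91

After i distinct types are collected, each trial gives a new one with probability (18−i)/18, so the expected wait for the next new type is 18/(18−i).
E = 18/18 + 18/17 + 18/16 + 18/15 + 18/14 + 18/13 + 18/12 + 18/11 + 18/10 + 18/9 + 18/8 + 18/7 + 18/6 + 18/5 + 18/4 + 18/3 + 18/2 + 18/1 = 42822903/680680 ≈ 62.91.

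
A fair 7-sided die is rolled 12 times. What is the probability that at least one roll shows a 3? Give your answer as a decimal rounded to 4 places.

0.8427

P(no roll shows a 3) = (6/7)^12 ≈ 0.1573.
P(at least one) = 1 − 0.1573 = 0.8427.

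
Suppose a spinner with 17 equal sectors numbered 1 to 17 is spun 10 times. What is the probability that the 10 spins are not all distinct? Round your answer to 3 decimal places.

P(all 10 different) = 17/17 · 16/17 · ··· · 8/17 ≈ 0.035.
P(at least two equal) = 1 − 0.035 = 0.965.

0.965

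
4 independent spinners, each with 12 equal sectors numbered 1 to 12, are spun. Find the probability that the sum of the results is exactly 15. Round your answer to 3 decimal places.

There are 12^4 = 20736 equally likely outcomes.
The number of ordered 4-tuples from {1,…,12} summing to 15 is 364.
P(sum = 15) = 364/20736 = 91/5184 ≈ 0.018.

0.018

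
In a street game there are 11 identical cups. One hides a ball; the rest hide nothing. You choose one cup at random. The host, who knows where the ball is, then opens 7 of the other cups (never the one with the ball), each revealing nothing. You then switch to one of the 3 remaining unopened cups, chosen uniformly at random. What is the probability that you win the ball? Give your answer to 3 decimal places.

Your original cup holds the ball with probability 1/11, so the other 10 collectively hold it with probability 10/11.
The host can always find 7 empty cups to open, so the reveals don't change that 10/11; it is now spread over the 3 remaining unopened cups.
P(win by switching) = (10/11) · (1/3) = 10/33 ≈ 0.303.

0.303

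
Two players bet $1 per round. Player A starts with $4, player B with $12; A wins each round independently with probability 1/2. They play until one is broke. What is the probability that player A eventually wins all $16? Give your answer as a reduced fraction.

1/4

With a fair step, P(i) = ½P(i−1) + ½P(i+1) with P(0)=0, P(16)=1 has the linear solution P(i) = i/16.
P(4) = 4/16 = 1/4.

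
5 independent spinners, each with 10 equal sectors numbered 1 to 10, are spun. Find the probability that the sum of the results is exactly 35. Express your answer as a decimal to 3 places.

There are 10^5 = 100000 equally likely outcomes.
The number of ordered 5-tuples from {1,…,10} summing to 35 is 3246.
P(sum = 35) = 3246/100000 = 1623/50000 ≈ 0.032.

0.032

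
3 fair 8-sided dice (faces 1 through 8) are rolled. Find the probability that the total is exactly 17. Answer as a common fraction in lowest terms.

There are 8^3 = 512 equally likely outcomes.
The number of ordered 3-tuples from {1,…,8} summing to 17 is 36.
P(sum = 17) = 36/512 = 9/128.

9/128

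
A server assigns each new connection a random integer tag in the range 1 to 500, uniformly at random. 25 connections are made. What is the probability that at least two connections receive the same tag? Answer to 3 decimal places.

0.457

It's easier to compute the probability that all 25 are distinct.
P(all distinct) = 500/500 · 499/500 · ··· · 476/500 ≈ 0.543.
So the probability of at least one match is 1 − 0.543 = 0.457.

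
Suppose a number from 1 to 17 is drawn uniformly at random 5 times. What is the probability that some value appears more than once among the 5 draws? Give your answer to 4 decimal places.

P(all 5 different) = 17/17 · 16/17 · ··· · 13/17 ≈ 0.5230.
P(at least two equal) = 1 − 0.5230 = 0.4770.

0.4770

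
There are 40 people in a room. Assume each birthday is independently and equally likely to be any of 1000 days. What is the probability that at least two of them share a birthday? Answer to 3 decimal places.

It's easier to compute the probability that all 40 are distinct.
P(all distinct) = 1000/1000 · 999/1000 · ··· · 961/1000 ≈ 0.454.
So the probability of at least one match is 1 − 0.454 = 0.546.

0.546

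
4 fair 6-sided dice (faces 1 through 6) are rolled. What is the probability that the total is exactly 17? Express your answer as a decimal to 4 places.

There are 6^4 = 1296 equally likely outcomes.
The number of ordered 4-tuples from {1,…,6} summing to 17 is 104.
P(sum = 17) = 104/1296 = 13/162 ≈ 0.0802.

0.0802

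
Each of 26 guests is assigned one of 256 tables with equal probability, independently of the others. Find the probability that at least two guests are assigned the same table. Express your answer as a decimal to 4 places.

0.7312

It's easier to compute the probability that all 26 are distinct.
P(all distinct) = 256/256 · 255/256 · ··· · 231/256 ≈ 0.2688.
So the probability of at least one match is 1 − 0.2688 = 0.7312.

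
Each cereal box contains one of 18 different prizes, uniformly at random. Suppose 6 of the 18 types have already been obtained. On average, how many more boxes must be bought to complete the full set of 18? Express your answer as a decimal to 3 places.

Starting from 6 distinct types, each trial gives a new one with probability (18−i)/18 when i types are held, so the wait for the next new type is 18/(18−i).
E = 18/12 + 18/11 + 18/10 + 18/9 + 18/8 + 18/7 + 18/6 + 18/5 + 18/4 + 18/3 + 18/2 + 18/1 = 86021/1540 ≈ 55.858.

55.858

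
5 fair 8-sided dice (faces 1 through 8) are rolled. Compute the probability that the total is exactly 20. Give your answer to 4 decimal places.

There are 8^5 = 32768 equally likely outcomes.
The number of ordered 5-tuples from {1,…,8} summing to 20 is 2226.
P(sum = 20) = 2226/32768 = 1113/16384 ≈ 0.0679.

0.0679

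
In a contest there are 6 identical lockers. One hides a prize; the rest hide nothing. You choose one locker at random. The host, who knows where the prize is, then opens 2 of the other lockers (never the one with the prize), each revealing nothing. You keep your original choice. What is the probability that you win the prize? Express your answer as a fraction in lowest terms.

1/6

The host can always open 2 empty lockers regardless of your choice, so the reveals give no information about your original locker.
P(win by staying) = 1/6.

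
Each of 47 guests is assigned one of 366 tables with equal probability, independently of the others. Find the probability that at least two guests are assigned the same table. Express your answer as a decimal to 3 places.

It's easier to compute the probability that all 47 are distinct.
P(all distinct) = 366/366 · 365/366 · ··· · 320/366 ≈ 0.046.
So the probability of at least one match is 1 − 0.046 = 0.954.

0.954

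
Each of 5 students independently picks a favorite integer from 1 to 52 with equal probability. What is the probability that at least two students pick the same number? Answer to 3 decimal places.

0.180

It's easier to compute the probability that all 5 are distinct.
P(all distinct) = 52/52 · 51/52 · ··· · 48/52 ≈ 0.820.
So the probability of at least one match is 1 − 0.820 = 0.180.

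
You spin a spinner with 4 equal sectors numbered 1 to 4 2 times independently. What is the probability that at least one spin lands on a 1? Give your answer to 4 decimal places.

P(no spin lands on a 1) = (3/4)^2 ≈ 0.5625.
P(at least one) = 1 − 0.5625 = 0.4375.

0.4375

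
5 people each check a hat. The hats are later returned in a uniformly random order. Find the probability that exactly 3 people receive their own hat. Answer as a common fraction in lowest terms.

1/12

Choose which 3 of the 5 are fixed: C(5,3) = 10 ways.
The remaining 2 must have no fixed point: D(2) = 1.
P = 10·1/120 = 1/12.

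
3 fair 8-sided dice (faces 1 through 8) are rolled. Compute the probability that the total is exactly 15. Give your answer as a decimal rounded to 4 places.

There are 8^3 = 512 equally likely outcomes.
The number of ordered 3-tuples from {1,…,8} summing to 15 is 46.
P(sum = 15) = 46/512 = 23/256 ≈ 0.0898.

0.0898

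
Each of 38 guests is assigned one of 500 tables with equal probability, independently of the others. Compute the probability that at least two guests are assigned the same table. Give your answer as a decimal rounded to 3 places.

It's easier to compute the probability that all 38 are distinct.
P(all distinct) = 500/500 · 499/500 · ··· · 463/500 ≈ 0.236.
So the probability of at least one match is 1 − 0.236 = 0.764.

0.764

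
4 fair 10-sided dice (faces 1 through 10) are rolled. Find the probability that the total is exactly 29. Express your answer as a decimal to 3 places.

There are 10^4 = 10000 equally likely outcomes.
The number of ordered 4-tuples from {1,…,10} summing to 29 is 348.
P(sum = 29) = 348/10000 = 87/2500 ≈ 0.035.

0.035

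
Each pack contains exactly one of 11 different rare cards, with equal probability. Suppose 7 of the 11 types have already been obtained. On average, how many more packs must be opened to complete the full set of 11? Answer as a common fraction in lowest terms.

Starting from 7 distinct types, each trial gives a new one with probability (11−i)/11 when i types are held, so the wait for the next new type is 11/(11−i).
E = 11/4 + 11/3 + 11/2 + 11/1 = 275/12.

275/12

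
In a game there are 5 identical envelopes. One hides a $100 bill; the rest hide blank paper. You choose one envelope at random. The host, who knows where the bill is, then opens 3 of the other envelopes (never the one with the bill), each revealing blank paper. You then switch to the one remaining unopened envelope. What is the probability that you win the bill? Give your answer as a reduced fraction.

4/5

Your original envelope holds the bill with probability 1/5, so the other 4 collectively hold it with probability 4/5.
The host can always find 3 empty envelopes to open, so the reveals don't change that 4/5; it is now spread over the 1 remaining unopened envelope.
P(win by switching) = (4/5) · (1/1) = 4/5.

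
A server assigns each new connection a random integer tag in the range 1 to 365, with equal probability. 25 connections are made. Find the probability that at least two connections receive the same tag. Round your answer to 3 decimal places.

0.569

It's easier to compute the probability that all 25 are distinct.
P(all distinct) = 365/365 · 364/365 · ··· · 341/365 ≈ 0.431.
So the probability of at least one match is 1 − 0.431 = 0.569.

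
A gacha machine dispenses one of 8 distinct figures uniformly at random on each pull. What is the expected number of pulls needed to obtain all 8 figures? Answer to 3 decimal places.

21.743

After i distinct types are collected, each trial gives a new one with probability (8−i)/8, so the expected wait for the next new type is 8/(8−i).
E = 8/8 + 8/7 + 8/6 + 8/5 + 8/4 + 8/3 + 8/2 + 8/1 = 761/35 ≈ 21.743.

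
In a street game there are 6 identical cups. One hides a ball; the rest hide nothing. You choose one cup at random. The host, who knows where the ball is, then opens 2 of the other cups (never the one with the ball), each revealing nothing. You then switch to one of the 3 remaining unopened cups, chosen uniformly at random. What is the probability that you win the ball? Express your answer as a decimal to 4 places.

Your original cup holds the ball with probability 1/6, so the other 5 collectively hold it with probability 5/6.
The host can always find 2 empty cups to open, so the reveals don't change that 5/6; it is now spread over the 3 remaining unopened cups.
P(win by switching) = (5/6) · (1/3) = 5/18 ≈ 0.2778.

0.2778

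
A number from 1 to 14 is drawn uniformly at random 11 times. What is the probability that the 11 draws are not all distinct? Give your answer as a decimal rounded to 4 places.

0.9964

P(all 11 different) = 14/14 · 13/14 · ··· · 4/14 ≈ 0.0036.
P(at least two equal) = 1 − 0.0036 = 0.9964.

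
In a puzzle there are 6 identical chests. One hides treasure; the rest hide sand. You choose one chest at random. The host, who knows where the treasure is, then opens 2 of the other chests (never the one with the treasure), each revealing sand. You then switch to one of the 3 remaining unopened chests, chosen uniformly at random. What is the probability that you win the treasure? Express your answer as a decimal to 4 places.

Your original chest holds the treasure with probability 1/6, so the other 5 collectively hold it with probability 5/6.
The host can always find 2 empty chests to open, so the reveals don't change that 5/6; it is now spread over the 3 remaining unopened chests.
P(win by switching) = (5/6) · (1/3) = 5/18 ≈ 0.2778.

0.2778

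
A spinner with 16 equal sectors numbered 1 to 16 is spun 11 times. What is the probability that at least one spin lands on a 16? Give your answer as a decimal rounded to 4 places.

0.5083

P(no spin lands on a 16) = (15/16)^11 ≈ 0.4917.
P(at least one) = 1 − 0.4917 = 0.5083.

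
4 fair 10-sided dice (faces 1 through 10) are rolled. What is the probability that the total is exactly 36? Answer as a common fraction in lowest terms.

There are 10^4 = 10000 equally likely outcomes.
The number of ordered 4-tuples from {1,…,10} summing to 36 is 35.
P(sum = 36) = 35/10000 = 7/2000.

7/2000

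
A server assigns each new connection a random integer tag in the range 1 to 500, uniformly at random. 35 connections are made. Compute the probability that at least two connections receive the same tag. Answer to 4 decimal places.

It's easier to compute the probability that all 35 are distinct.
P(all distinct) = 500/500 · 499/500 · ··· · 466/500 ≈ 0.2957.
So the probability of at least one match is 1 − 0.2957 = 0.7043.

0.7043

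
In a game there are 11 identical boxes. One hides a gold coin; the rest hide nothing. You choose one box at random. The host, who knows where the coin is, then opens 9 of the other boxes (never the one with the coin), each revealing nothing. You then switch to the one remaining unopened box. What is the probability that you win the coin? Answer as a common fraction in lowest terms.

10/11

Your original box holds the coin with probability 1/11, so the other 10 collectively hold it with probability 10/11.
The host can always find 9 empty boxes to open, so the reveals don't change that 10/11; it is now spread over the 1 remaining unopened box.
P(win by switching) = (10/11) · (1/1) = 10/11.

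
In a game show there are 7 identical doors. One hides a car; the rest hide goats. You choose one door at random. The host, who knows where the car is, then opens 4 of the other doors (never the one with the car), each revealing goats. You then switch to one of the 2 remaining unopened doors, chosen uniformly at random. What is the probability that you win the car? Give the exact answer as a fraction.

Your original door holds the car with probability 1/7, so the other 6 collectively hold it with probability 6/7.
The host can always find 4 empty doors to open, so the reveals don't change that 6/7; it is now spread over the 2 remaining unopened doors.
P(win by switching) = (6/7) · (1/2) = 3/7.

3/7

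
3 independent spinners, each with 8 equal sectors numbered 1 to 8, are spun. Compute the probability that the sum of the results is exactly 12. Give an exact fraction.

There are 8^3 = 512 equally likely outcomes.
The number of ordered 3-tuples from {1,…,8} summing to 12 is 46.
P(sum = 12) = 46/512 = 23/256.

23/256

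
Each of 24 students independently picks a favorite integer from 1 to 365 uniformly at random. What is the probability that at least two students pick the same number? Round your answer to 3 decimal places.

It's easier to compute the probability that all 24 are distinct.
P(all distinct) = 365/365 · 364/365 · ··· · 342/365 ≈ 0.462.
So the probability of at least one match is 1 − 0.462 = 0.538.

0.538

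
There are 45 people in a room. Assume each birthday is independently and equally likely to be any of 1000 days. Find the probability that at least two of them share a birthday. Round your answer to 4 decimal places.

It's easier to compute the probability that all 45 are distinct.
P(all distinct) = 1000/1000 · 999/1000 · ··· · 956/1000 ≈ 0.3660.
So the probability of at least one match is 1 − 0.3660 = 0.6340.

0.6340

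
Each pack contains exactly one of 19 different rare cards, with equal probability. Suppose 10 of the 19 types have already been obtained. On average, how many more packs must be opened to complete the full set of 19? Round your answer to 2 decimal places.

53.75

Starting from 10 distinct types, each trial gives a new one with probability (19−i)/19 when i types are held, so the wait for the next new type is 19/(19−i).
E = 19/9 + 19/8 + 19/7 + 19/6 + 19/5 + 19/4 + 19/3 + 19/2 + 19/1 = 135451/2520 ≈ 53.75.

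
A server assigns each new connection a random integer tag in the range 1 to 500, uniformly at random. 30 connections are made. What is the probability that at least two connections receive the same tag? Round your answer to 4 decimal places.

It's easier to compute the probability that all 30 are distinct.
P(all distinct) = 500/500 · 499/500 · ··· · 471/500 ≈ 0.4116.
So the probability of at least one match is 1 − 0.4116 = 0.5884.

0.5884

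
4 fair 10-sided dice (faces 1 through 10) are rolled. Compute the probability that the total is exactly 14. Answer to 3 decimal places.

0.028

There are 10^4 = 10000 equally likely outcomes.
The number of ordered 4-tuples from {1,…,10} summing to 14 is 282.
P(sum = 14) = 282/10000 = 141/5000 ≈ 0.028.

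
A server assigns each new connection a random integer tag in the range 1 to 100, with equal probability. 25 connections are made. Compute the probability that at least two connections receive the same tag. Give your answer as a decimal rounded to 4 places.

0.9624

It's easier to compute the probability that all 25 are distinct.
P(all distinct) = 100/100 · 99/100 · ··· · 76/100 ≈ 0.0376.
So the probability of at least one match is 1 − 0.0376 = 0.9624.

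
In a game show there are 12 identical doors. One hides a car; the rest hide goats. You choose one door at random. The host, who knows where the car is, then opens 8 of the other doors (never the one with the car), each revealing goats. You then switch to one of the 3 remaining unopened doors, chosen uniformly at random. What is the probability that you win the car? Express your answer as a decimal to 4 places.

0.3056

Your original door holds the car with probability 1/12, so the other 11 collectively hold it with probability 11/12.
The host can always find 8 empty doors to open, so the reveals don't change that 11/12; it is now spread over the 3 remaining unopened doors.
P(win by switching) = (11/12) · (1/3) = 11/36 ≈ 0.3056.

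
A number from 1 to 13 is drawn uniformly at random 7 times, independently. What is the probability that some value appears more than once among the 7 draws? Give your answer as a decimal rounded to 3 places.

P(all 7 different) = 13/13 · 12/13 · ··· · 7/13 ≈ 0.138.
P(at least two equal) = 1 − 0.138 = 0.862.

0.862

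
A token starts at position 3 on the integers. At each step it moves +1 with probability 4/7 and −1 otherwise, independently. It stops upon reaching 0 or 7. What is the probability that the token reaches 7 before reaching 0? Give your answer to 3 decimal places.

Let r = q/p = (3/7)/(4/7) = 3/4. The recurrence P(i) = p·P(i+1) + q·P(i−1) with P(0)=0, P(7)=1 gives P(i) = (1 − r^i)/(1 − r^7).
P(3) = (1 − (3/4)^3) / (1 − (3/4)^7) = 9472/14197 ≈ 0.667.

0.667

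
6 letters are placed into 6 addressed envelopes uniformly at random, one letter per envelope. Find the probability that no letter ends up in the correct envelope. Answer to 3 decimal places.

This is the derangement probability: permutations of 6 with no fixed point.
D(6) = 6! · (1 − 1/1! + 1/2! − ··· + (−1)^6/6!) = 265.
P = 265/720 = 53/144 ≈ 0.368.

0.368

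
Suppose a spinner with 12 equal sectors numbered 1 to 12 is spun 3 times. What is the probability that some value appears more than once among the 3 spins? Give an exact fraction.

17/72

P(all 3 different) = 12/12 · 11/12 · ··· · 10/12 = 55/72.
P(at least two equal) = 1 − 55/72 = 17/72.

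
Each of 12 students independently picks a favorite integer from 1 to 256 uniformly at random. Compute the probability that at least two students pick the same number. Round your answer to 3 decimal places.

0.230

It's easier to compute the probability that all 12 are distinct.
P(all distinct) = 256/256 · 255/256 · ··· · 245/256 ≈ 0.770.
So the probability of at least one match is 1 − 0.770 = 0.230.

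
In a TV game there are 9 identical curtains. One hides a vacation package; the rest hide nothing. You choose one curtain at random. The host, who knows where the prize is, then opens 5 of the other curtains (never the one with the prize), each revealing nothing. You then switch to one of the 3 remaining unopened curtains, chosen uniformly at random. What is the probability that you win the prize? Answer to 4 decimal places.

0.2963

Your original curtain holds the prize with probability 1/9, so the other 8 collectively hold it with probability 8/9.
The host can always find 5 empty curtains to open, so the reveals don't change that 8/9; it is now spread over the 3 remaining unopened curtains.
P(win by switching) = (8/9) · (1/3) = 8/27 ≈ 0.2963.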